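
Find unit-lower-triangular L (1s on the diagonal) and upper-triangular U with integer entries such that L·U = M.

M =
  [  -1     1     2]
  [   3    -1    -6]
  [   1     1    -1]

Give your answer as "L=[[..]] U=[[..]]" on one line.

  R1 -= -3·R0 → [0,2,0]
  R2 -= -1·R0 → [0,2,1]
  R2 -= 1·R1 → [0,0,1]

L=[[1,0,0],[-3,1,0],[-1,1,1]] U=[[-1,1,2],[0,2,0],[0,0,1]]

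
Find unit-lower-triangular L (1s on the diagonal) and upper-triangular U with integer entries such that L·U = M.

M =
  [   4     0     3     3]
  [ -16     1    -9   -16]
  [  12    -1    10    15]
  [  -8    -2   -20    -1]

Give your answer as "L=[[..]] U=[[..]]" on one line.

  R1 -= -4·R0 → [0,1,3,-4]
  R2 -= 3·R0 → [0,-1,1,6]
  R3 -= -2·R0 → [0,-2,-14,5]
  R2 -= -1·R1 → [0,0,4,2]
  R3 -= -2·R1 → [0,0,-8,-3]
  R3 -= -2·R2 → [0,0,0,1]

L=[[1,0,0,0],[-4,1,0,0],[3,-1,1,0],[-2,-2,-2,1]] U=[[4,0,3,3],[0,1,3,-4],[0,0,4,2],[0,0,0,1]]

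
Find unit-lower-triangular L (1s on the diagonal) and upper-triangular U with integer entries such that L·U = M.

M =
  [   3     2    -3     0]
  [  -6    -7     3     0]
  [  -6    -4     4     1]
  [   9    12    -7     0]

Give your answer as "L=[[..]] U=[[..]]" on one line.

L=[[1,0,0,0],[-2,1,0,0],[-2,0,1,0],[3,-2,2,1]] U=[[3,2,-3,0],[0,-3,-3,0],[0,0,-2,1],[0,0,0,-2]]

  R1 -= -2·R0 → [0,-3,-3,0]
  R2 -= -2·R0 → [0,0,-2,1]
  R3 -= 3·R0 → [0,6,2,0]
  R2 -= 0·R1 → [0,0,-2,1]
  R3 -= -2·R1 → [0,0,-4,0]
  R3 -= 2·R2 → [0,0,0,-2]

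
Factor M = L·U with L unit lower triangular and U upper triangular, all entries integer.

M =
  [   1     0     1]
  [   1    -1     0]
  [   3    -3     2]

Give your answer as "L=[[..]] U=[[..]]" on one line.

L=[[1,0,0],[1,1,0],[3,3,1]] U=[[1,0,1],[0,-1,-1],[0,0,2]]

  row1 -= 1·row0 → [0,-1,-1]
  row2 -= 3·row0 → [0,-3,-1]
  row2 -= 3·row1 → [0,0,2]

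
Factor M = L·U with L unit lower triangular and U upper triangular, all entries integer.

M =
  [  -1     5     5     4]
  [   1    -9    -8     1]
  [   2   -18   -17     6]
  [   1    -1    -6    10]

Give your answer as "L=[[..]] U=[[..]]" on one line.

L=[[1,0,0,0],[-1,1,0,0],[-2,2,1,0],[-1,-1,4,1]] U=[[-1,5,5,4],[0,-4,-3,5],[0,0,-1,4],[0,0,0,3]]

  row1 -= -1·row0 → [0,-4,-3,5]
  row2 -= -2·row0 → [0,-8,-7,14]
  row3 -= -1·row0 → [0,4,-1,14]
  row2 -= 2·row1 → [0,0,-1,4]
  row3 -= -1·row1 → [0,0,-4,19]
  row3 -= 4·row2 → [0,0,0,3]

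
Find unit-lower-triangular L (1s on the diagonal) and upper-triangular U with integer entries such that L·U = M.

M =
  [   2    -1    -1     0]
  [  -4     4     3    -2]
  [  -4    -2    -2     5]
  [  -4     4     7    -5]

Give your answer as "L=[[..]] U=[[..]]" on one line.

  row1 -= -2·row0 → [0,2,1,-2]
  row2 -= -2·row0 → [0,-4,-4,5]
  row3 -= -2·row0 → [0,2,5,-5]
  row2 -= -2·row1 → [0,0,-2,1]
  row3 -= 1·row1 → [0,0,4,-3]
  row3 -= -2·row2 → [0,0,0,-1]

L=[[1,0,0,0],[-2,1,0,0],[-2,-2,1,0],[-2,1,-2,1]] U=[[2,-1,-1,0],[0,2,1,-2],[0,0,-2,1],[0,0,0,-1]]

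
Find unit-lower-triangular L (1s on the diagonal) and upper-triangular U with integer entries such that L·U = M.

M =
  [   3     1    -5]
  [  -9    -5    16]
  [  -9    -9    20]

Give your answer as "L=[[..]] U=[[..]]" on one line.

L=[[1,0,0],[-3,1,0],[-3,3,1]] U=[[3,1,-5],[0,-2,1],[0,0,2]]

  R1 -= -3·R0 → [0,-2,1]
  R2 -= -3·R0 → [0,-6,5]
  R2 -= 3·R1 → [0,0,2]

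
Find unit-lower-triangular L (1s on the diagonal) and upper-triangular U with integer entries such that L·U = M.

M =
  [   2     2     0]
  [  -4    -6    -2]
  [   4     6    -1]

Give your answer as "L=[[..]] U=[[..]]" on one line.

  R1 -= -2·R0 → [0,-2,-2]
  R2 -= 2·R0 → [0,2,-1]
  R2 -= -1·R1 → [0,0,-3]

L=[[1,0,0],[-2,1,0],[2,-1,1]] U=[[2,2,0],[0,-2,-2],[0,0,-3]]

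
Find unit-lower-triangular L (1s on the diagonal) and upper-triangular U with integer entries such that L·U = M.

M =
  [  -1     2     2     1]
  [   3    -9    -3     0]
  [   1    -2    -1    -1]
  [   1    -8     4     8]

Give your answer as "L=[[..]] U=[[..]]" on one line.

  r1 -= -3·r0 → [0,-3,3,3]
  r2 -= -1·r0 → [0,0,1,0]
  r3 -= -1·r0 → [0,-6,6,9]
  r2 -= 0·r1 → [0,0,1,0]
  r3 -= 2·r1 → [0,0,0,3]
  r3 -= 0·r2 → [0,0,0,3]

L=[[1,0,0,0],[-3,1,0,0],[-1,0,1,0],[-1,2,0,1]] U=[[-1,2,2,1],[0,-3,3,3],[0,0,1,0],[0,0,0,3]]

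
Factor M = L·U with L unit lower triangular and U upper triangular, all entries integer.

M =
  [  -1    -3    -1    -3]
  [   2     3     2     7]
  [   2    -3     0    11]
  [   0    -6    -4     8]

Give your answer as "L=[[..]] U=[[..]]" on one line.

L=[[1,0,0,0],[-2,1,0,0],[-2,3,1,0],[0,2,2,1]] U=[[-1,-3,-1,-3],[0,-3,0,1],[0,0,-2,2],[0,0,0,2]]

  row1 -= -2·row0 → [0,-3,0,1]
  row2 -= -2·row0 → [0,-9,-2,5]
  row3 -= 0·row0 → [0,-6,-4,8]
  row2 -= 3·row1 → [0,0,-2,2]
  row3 -= 2·row1 → [0,0,-4,6]
  row3 -= 2·row2 → [0,0,0,2]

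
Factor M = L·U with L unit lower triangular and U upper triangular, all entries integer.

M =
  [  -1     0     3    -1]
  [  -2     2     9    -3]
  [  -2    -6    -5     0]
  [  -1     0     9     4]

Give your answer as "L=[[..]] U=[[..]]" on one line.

L=[[1,0,0,0],[2,1,0,0],[2,-3,1,0],[1,0,-3,1]] U=[[-1,0,3,-1],[0,2,3,-1],[0,0,-2,-1],[0,0,0,2]]

  r1 -= 2·r0 → [0,2,3,-1]
  r2 -= 2·r0 → [0,-6,-11,2]
  r3 -= 1·r0 → [0,0,6,5]
  r2 -= -3·r1 → [0,0,-2,-1]
  r3 -= 0·r1 → [0,0,6,5]
  r3 -= -3·r2 → [0,0,0,2]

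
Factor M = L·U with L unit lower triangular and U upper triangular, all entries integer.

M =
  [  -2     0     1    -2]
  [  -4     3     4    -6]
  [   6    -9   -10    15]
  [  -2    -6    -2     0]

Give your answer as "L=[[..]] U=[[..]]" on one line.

  row1 -= 2·row0 → [0,3,2,-2]
  row2 -= -3·row0 → [0,-9,-7,9]
  row3 -= 1·row0 → [0,-6,-3,2]
  row2 -= -3·row1 → [0,0,-1,3]
  row3 -= -2·row1 → [0,0,1,-2]
  row3 -= -1·row2 → [0,0,0,1]

L=[[1,0,0,0],[2,1,0,0],[-3,-3,1,0],[1,-2,-1,1]] U=[[-2,0,1,-2],[0,3,2,-2],[0,0,-1,3],[0,0,0,1]]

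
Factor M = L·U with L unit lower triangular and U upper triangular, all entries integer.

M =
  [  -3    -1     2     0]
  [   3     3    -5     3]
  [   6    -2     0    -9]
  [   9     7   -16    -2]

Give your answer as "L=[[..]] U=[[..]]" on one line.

L=[[1,0,0,0],[-1,1,0,0],[-2,-2,1,0],[-3,2,2,1]] U=[[-3,-1,2,0],[0,2,-3,3],[0,0,-2,-3],[0,0,0,-2]]

  r1 -= -1·r0 → [0,2,-3,3]
  r2 -= -2·r0 → [0,-4,4,-9]
  r3 -= -3·r0 → [0,4,-10,-2]
  r2 -= -2·r1 → [0,0,-2,-3]
  r3 -= 2·r1 → [0,0,-4,-8]
  r3 -= 2·r2 → [0,0,0,-2]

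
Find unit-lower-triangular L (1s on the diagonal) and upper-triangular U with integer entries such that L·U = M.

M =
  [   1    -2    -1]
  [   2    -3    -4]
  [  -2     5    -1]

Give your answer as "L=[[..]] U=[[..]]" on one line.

L=[[1,0,0],[2,1,0],[-2,1,1]] U=[[1,-2,-1],[0,1,-2],[0,0,-1]]

  r1 -= 2·r0 → [0,1,-2]
  r2 -= -2·r0 → [0,1,-3]
  r2 -= 1·r1 → [0,0,-1]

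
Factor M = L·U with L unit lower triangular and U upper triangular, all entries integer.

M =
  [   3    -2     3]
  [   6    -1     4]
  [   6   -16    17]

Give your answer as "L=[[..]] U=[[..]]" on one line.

L=[[1,0,0],[2,1,0],[2,-4,1]] U=[[3,-2,3],[0,3,-2],[0,0,3]]

  r1 -= 2·r0 → [0,3,-2]
  r2 -= 2·r0 → [0,-12,11]
  r2 -= -4·r1 → [0,0,3]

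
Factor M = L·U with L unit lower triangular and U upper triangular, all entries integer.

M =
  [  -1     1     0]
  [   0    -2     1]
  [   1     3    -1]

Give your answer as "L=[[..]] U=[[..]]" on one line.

  row1 -= 0·row0 → [0,-2,1]
  row2 -= -1·row0 → [0,4,-1]
  row2 -= -2·row1 → [0,0,1]

L=[[1,0,0],[0,1,0],[-1,-2,1]] U=[[-1,1,0],[0,-2,1],[0,0,1]]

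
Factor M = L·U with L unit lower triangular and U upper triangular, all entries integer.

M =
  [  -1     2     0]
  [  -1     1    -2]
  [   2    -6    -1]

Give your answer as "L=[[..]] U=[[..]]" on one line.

  R1 -= 1·R0 → [0,-1,-2]
  R2 -= -2·R0 → [0,-2,-1]
  R2 -= 2·R1 → [0,0,3]

L=[[1,0,0],[1,1,0],[-2,2,1]] U=[[-1,2,0],[0,-1,-2],[0,0,3]]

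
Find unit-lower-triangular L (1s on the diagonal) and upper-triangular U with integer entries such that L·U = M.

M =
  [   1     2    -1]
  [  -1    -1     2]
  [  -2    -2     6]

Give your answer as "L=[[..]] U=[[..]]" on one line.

L=[[1,0,0],[-1,1,0],[-2,2,1]] U=[[1,2,-1],[0,1,1],[0,0,2]]

  r1 -= -1·r0 → [0,1,1]
  r2 -= -2·r0 → [0,2,4]
  r2 -= 2·r1 → [0,0,2]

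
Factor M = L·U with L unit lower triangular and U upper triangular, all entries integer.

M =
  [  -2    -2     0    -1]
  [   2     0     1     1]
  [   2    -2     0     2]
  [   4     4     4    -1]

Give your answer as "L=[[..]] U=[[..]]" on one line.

L=[[1,0,0,0],[-1,1,0,0],[-1,2,1,0],[-2,0,-2,1]] U=[[-2,-2,0,-1],[0,-2,1,0],[0,0,-2,1],[0,0,0,-1]]

  row1 -= -1·row0 → [0,-2,1,0]
  row2 -= -1·row0 → [0,-4,0,1]
  row3 -= -2·row0 → [0,0,4,-3]
  row2 -= 2·row1 → [0,0,-2,1]
  row3 -= 0·row1 → [0,0,4,-3]
  row3 -= -2·row2 → [0,0,0,-1]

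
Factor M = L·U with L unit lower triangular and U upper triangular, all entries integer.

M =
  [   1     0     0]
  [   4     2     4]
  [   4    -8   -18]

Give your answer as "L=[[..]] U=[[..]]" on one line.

  row1 -= 4·row0 → [0,2,4]
  row2 -= 4·row0 → [0,-8,-18]
  row2 -= -4·row1 → [0,0,-2]

L=[[1,0,0],[4,1,0],[4,-4,1]] U=[[1,0,0],[0,2,4],[0,0,-2]]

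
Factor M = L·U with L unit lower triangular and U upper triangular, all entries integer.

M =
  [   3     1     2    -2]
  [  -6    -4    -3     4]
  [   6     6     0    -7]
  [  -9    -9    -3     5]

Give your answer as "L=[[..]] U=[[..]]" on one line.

  row1 -= -2·row0 → [0,-2,1,0]
  row2 -= 2·row0 → [0,4,-4,-3]
  row3 -= -3·row0 → [0,-6,3,-1]
  row2 -= -2·row1 → [0,0,-2,-3]
  row3 -= 3·row1 → [0,0,0,-1]
  row3 -= 0·row2 → [0,0,0,-1]

L=[[1,0,0,0],[-2,1,0,0],[2,-2,1,0],[-3,3,0,1]] U=[[3,1,2,-2],[0,-2,1,0],[0,0,-2,-3],[0,0,0,-1]]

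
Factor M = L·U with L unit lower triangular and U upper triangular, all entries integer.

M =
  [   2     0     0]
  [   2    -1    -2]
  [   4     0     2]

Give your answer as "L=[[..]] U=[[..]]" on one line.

  R1 -= 1·R0 → [0,-1,-2]
  R2 -= 2·R0 → [0,0,2]
  R2 -= 0·R1 → [0,0,2]

L=[[1,0,0],[1,1,0],[2,0,1]] U=[[2,0,0],[0,-1,-2],[0,0,2]]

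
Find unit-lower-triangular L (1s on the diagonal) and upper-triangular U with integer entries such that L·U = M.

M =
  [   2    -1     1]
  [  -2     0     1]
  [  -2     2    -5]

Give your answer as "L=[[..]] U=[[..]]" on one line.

L=[[1,0,0],[-1,1,0],[-1,-1,1]] U=[[2,-1,1],[0,-1,2],[0,0,-2]]

  R1 -= -1·R0 → [0,-1,2]
  R2 -= -1·R0 → [0,1,-4]
  R2 -= -1·R1 → [0,0,-2]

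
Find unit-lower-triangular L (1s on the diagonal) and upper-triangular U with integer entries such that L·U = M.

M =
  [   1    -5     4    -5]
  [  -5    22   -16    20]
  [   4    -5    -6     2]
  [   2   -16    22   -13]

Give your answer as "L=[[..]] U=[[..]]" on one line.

L=[[1,0,0,0],[-5,1,0,0],[4,-5,1,0],[2,2,-3,1]] U=[[1,-5,4,-5],[0,-3,4,-5],[0,0,-2,-3],[0,0,0,-2]]

  R1 -= -5·R0 → [0,-3,4,-5]
  R2 -= 4·R0 → [0,15,-22,22]
  R3 -= 2·R0 → [0,-6,14,-3]
  R2 -= -5·R1 → [0,0,-2,-3]
  R3 -= 2·R1 → [0,0,6,7]
  R3 -= -3·R2 → [0,0,0,-2]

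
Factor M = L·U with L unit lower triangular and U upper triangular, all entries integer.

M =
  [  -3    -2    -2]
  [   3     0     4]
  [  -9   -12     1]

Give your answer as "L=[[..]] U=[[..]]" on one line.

  r1 -= -1·r0 → [0,-2,2]
  r2 -= 3·r0 → [0,-6,7]
  r2 -= 3·r1 → [0,0,1]

L=[[1,0,0],[-1,1,0],[3,3,1]] U=[[-3,-2,-2],[0,-2,2],[0,0,1]]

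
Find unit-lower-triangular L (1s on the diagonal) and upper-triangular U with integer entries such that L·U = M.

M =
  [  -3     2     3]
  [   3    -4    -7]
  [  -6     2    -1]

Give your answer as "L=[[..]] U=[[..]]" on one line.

L=[[1,0,0],[-1,1,0],[2,1,1]] U=[[-3,2,3],[0,-2,-4],[0,0,-3]]

  r1 -= -1·r0 → [0,-2,-4]
  r2 -= 2·r0 → [0,-2,-7]
  r2 -= 1·r1 → [0,0,-3]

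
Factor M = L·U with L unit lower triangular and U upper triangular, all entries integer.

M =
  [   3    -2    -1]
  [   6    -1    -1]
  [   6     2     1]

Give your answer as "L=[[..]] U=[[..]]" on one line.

  R1 -= 2·R0 → [0,3,1]
  R2 -= 2·R0 → [0,6,3]
  R2 -= 2·R1 → [0,0,1]

L=[[1,0,0],[2,1,0],[2,2,1]] U=[[3,-2,-1],[0,3,1],[0,0,1]]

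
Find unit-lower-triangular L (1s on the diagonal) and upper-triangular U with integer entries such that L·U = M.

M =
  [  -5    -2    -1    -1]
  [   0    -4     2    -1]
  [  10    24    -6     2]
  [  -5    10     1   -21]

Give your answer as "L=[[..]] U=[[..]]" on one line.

L=[[1,0,0,0],[0,1,0,0],[-2,-5,1,0],[1,-3,4,1]] U=[[-5,-2,-1,-1],[0,-4,2,-1],[0,0,2,-5],[0,0,0,-3]]

  R1 -= 0·R0 → [0,-4,2,-1]
  R2 -= -2·R0 → [0,20,-8,0]
  R3 -= 1·R0 → [0,12,2,-20]
  R2 -= -5·R1 → [0,0,2,-5]
  R3 -= -3·R1 → [0,0,8,-23]
  R3 -= 4·R2 → [0,0,0,-3]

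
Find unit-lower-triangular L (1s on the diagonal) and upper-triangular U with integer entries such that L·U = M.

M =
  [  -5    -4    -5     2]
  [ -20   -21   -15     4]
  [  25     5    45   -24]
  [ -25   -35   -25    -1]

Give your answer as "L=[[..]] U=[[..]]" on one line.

  R1 -= 4·R0 → [0,-5,5,-4]
  R2 -= -5·R0 → [0,-15,20,-14]
  R3 -= 5·R0 → [0,-15,0,-11]
  R2 -= 3·R1 → [0,0,5,-2]
  R3 -= 3·R1 → [0,0,-15,1]
  R3 -= -3·R2 → [0,0,0,-5]

L=[[1,0,0,0],[4,1,0,0],[-5,3,1,0],[5,3,-3,1]] U=[[-5,-4,-5,2],[0,-5,5,-4],[0,0,5,-2],[0,0,0,-5]]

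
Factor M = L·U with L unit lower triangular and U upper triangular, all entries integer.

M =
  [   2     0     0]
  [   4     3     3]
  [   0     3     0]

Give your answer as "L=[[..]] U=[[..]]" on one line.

L=[[1,0,0],[2,1,0],[0,1,1]] U=[[2,0,0],[0,3,3],[0,0,-3]]

  row1 -= 2·row0 → [0,3,3]
  row2 -= 0·row0 → [0,3,0]
  row2 -= 1·row1 → [0,0,-3]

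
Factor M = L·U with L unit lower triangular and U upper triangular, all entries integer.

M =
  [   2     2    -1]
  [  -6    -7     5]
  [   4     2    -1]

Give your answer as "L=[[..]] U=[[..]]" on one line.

  R1 -= -3·R0 → [0,-1,2]
  R2 -= 2·R0 → [0,-2,1]
  R2 -= 2·R1 → [0,0,-3]

L=[[1,0,0],[-3,1,0],[2,2,1]] U=[[2,2,-1],[0,-1,2],[0,0,-3]]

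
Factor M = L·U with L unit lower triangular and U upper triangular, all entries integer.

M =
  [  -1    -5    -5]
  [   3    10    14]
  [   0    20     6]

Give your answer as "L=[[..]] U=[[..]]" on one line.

L=[[1,0,0],[-3,1,0],[0,-4,1]] U=[[-1,-5,-5],[0,-5,-1],[0,0,2]]

  row1 -= -3·row0 → [0,-5,-1]
  row2 -= 0·row0 → [0,20,6]
  row2 -= -4·row1 → [0,0,2]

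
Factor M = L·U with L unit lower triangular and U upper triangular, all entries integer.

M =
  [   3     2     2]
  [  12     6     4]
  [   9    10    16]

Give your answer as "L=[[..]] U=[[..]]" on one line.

L=[[1,0,0],[4,1,0],[3,-2,1]] U=[[3,2,2],[0,-2,-4],[0,0,2]]

  row1 -= 4·row0 → [0,-2,-4]
  row2 -= 3·row0 → [0,4,10]
  row2 -= -2·row1 → [0,0,2]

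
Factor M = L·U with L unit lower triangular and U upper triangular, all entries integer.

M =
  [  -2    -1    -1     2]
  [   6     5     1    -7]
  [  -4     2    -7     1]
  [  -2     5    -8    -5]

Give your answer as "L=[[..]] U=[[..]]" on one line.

  r1 -= -3·r0 → [0,2,-2,-1]
  r2 -= 2·r0 → [0,4,-5,-3]
  r3 -= 1·r0 → [0,6,-7,-7]
  r2 -= 2·r1 → [0,0,-1,-1]
  r3 -= 3·r1 → [0,0,-1,-4]
  r3 -= 1·r2 → [0,0,0,-3]

L=[[1,0,0,0],[-3,1,0,0],[2,2,1,0],[1,3,1,1]] U=[[-2,-1,-1,2],[0,2,-2,-1],[0,0,-1,-1],[0,0,0,-3]]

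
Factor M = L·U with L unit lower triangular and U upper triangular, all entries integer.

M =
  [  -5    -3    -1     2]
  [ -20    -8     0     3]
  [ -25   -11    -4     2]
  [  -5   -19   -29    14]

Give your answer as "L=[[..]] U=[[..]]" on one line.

L=[[1,0,0,0],[4,1,0,0],[5,1,1,0],[1,-4,4,1]] U=[[-5,-3,-1,2],[0,4,4,-5],[0,0,-3,-3],[0,0,0,4]]

  R1 -= 4·R0 → [0,4,4,-5]
  R2 -= 5·R0 → [0,4,1,-8]
  R3 -= 1·R0 → [0,-16,-28,12]
  R2 -= 1·R1 → [0,0,-3,-3]
  R3 -= -4·R1 → [0,0,-12,-8]
  R3 -= 4·R2 → [0,0,0,4]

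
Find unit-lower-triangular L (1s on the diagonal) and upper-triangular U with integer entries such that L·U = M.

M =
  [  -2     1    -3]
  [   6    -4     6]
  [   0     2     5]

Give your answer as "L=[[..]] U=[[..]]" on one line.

  row1 -= -3·row0 → [0,-1,-3]
  row2 -= 0·row0 → [0,2,5]
  row2 -= -2·row1 → [0,0,-1]

L=[[1,0,0],[-3,1,0],[0,-2,1]] U=[[-2,1,-3],[0,-1,-3],[0,0,-1]]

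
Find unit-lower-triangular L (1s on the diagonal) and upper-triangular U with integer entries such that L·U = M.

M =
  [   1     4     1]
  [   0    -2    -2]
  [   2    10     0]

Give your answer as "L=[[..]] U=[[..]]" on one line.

  r1 -= 0·r0 → [0,-2,-2]
  r2 -= 2·r0 → [0,2,-2]
  r2 -= -1·r1 → [0,0,-4]

L=[[1,0,0],[0,1,0],[2,-1,1]] U=[[1,4,1],[0,-2,-2],[0,0,-4]]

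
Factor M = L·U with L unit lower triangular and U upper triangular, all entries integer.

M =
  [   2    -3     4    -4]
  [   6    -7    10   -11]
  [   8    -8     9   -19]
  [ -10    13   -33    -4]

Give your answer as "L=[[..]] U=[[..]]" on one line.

L=[[1,0,0,0],[3,1,0,0],[4,2,1,0],[-5,-1,5,1]] U=[[2,-3,4,-4],[0,2,-2,1],[0,0,-3,-5],[0,0,0,2]]

  R1 -= 3·R0 → [0,2,-2,1]
  R2 -= 4·R0 → [0,4,-7,-3]
  R3 -= -5·R0 → [0,-2,-13,-24]
  R2 -= 2·R1 → [0,0,-3,-5]
  R3 -= -1·R1 → [0,0,-15,-23]
  R3 -= 5·R2 → [0,0,0,2]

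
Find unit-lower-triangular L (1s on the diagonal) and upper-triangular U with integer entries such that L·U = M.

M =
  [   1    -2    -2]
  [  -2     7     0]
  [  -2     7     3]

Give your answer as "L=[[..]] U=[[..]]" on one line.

L=[[1,0,0],[-2,1,0],[-2,1,1]] U=[[1,-2,-2],[0,3,-4],[0,0,3]]

  row1 -= -2·row0 → [0,3,-4]
  row2 -= -2·row0 → [0,3,-1]
  row2 -= 1·row1 → [0,0,3]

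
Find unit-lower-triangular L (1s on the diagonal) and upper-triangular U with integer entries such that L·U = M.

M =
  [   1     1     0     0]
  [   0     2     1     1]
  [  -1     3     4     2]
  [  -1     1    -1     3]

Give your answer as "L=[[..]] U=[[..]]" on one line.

  row1 -= 0·row0 → [0,2,1,1]
  row2 -= -1·row0 → [0,4,4,2]
  row3 -= -1·row0 → [0,2,-1,3]
  row2 -= 2·row1 → [0,0,2,0]
  row3 -= 1·row1 → [0,0,-2,2]
  row3 -= -1·row2 → [0,0,0,2]

L=[[1,0,0,0],[0,1,0,0],[-1,2,1,0],[-1,1,-1,1]] U=[[1,1,0,0],[0,2,1,1],[0,0,2,0],[0,0,0,2]]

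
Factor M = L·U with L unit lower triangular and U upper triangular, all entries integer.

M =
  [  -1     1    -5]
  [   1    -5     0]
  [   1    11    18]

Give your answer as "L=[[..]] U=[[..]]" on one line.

  r1 -= -1·r0 → [0,-4,-5]
  r2 -= -1·r0 → [0,12,13]
  r2 -= -3·r1 → [0,0,-2]

L=[[1,0,0],[-1,1,0],[-1,-3,1]] U=[[-1,1,-5],[0,-4,-5],[0,0,-2]]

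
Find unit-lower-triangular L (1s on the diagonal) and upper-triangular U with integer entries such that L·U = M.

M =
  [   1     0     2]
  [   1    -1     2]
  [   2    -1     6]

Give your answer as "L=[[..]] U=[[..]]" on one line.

  R1 -= 1·R0 → [0,-1,0]
  R2 -= 2·R0 → [0,-1,2]
  R2 -= 1·R1 → [0,0,2]

L=[[1,0,0],[1,1,0],[2,1,1]] U=[[1,0,2],[0,-1,0],[0,0,2]]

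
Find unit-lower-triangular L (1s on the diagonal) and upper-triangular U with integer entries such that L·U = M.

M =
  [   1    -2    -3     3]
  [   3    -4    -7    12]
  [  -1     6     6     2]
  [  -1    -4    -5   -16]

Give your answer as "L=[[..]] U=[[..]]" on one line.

  row1 -= 3·row0 → [0,2,2,3]
  row2 -= -1·row0 → [0,4,3,5]
  row3 -= -1·row0 → [0,-6,-8,-13]
  row2 -= 2·row1 → [0,0,-1,-1]
  row3 -= -3·row1 → [0,0,-2,-4]
  row3 -= 2·row2 → [0,0,0,-2]

L=[[1,0,0,0],[3,1,0,0],[-1,2,1,0],[-1,-3,2,1]] U=[[1,-2,-3,3],[0,2,2,3],[0,0,-1,-1],[0,0,0,-2]]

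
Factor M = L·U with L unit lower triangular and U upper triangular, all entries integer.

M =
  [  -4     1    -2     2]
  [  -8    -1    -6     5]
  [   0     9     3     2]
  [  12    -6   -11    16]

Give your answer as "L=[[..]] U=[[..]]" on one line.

L=[[1,0,0,0],[2,1,0,0],[0,-3,1,0],[-3,1,5,1]] U=[[-4,1,-2,2],[0,-3,-2,1],[0,0,-3,5],[0,0,0,-4]]

  R1 -= 2·R0 → [0,-3,-2,1]
  R2 -= 0·R0 → [0,9,3,2]
  R3 -= -3·R0 → [0,-3,-17,22]
  R2 -= -3·R1 → [0,0,-3,5]
  R3 -= 1·R1 → [0,0,-15,21]
  R3 -= 5·R2 → [0,0,0,-4]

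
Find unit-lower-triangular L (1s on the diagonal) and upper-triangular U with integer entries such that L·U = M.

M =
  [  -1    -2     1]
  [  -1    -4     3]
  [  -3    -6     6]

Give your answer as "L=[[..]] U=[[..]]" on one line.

L=[[1,0,0],[1,1,0],[3,0,1]] U=[[-1,-2,1],[0,-2,2],[0,0,3]]

  r1 -= 1·r0 → [0,-2,2]
  r2 -= 3·r0 → [0,0,3]
  r2 -= 0·r1 → [0,0,3]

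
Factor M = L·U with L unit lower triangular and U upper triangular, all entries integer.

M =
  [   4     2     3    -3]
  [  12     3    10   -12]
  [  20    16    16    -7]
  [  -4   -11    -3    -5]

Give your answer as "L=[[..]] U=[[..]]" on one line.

L=[[1,0,0,0],[3,1,0,0],[5,-2,1,0],[-1,3,-1,1]] U=[[4,2,3,-3],[0,-3,1,-3],[0,0,3,2],[0,0,0,3]]

  r1 -= 3·r0 → [0,-3,1,-3]
  r2 -= 5·r0 → [0,6,1,8]
  r3 -= -1·r0 → [0,-9,0,-8]
  r2 -= -2·r1 → [0,0,3,2]
  r3 -= 3·r1 → [0,0,-3,1]
  r3 -= -1·r2 → [0,0,0,3]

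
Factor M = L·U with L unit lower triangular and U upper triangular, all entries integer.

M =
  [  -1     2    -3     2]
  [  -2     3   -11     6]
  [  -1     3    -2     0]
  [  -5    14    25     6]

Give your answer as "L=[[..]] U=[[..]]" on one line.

  row1 -= 2·row0 → [0,-1,-5,2]
  row2 -= 1·row0 → [0,1,1,-2]
  row3 -= 5·row0 → [0,4,40,-4]
  row2 -= -1·row1 → [0,0,-4,0]
  row3 -= -4·row1 → [0,0,20,4]
  row3 -= -5·row2 → [0,0,0,4]

L=[[1,0,0,0],[2,1,0,0],[1,-1,1,0],[5,-4,-5,1]] U=[[-1,2,-3,2],[0,-1,-5,2],[0,0,-4,0],[0,0,0,4]]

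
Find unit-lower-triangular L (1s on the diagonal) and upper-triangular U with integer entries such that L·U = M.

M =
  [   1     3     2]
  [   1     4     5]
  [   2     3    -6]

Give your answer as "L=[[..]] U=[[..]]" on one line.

  R1 -= 1·R0 → [0,1,3]
  R2 -= 2·R0 → [0,-3,-10]
  R2 -= -3·R1 → [0,0,-1]

L=[[1,0,0],[1,1,0],[2,-3,1]] U=[[1,3,2],[0,1,3],[0,0,-1]]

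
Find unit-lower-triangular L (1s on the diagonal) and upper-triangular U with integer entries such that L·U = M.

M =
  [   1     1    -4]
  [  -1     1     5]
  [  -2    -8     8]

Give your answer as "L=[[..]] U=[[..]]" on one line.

  row1 -= -1·row0 → [0,2,1]
  row2 -= -2·row0 → [0,-6,0]
  row2 -= -3·row1 → [0,0,3]

L=[[1,0,0],[-1,1,0],[-2,-3,1]] U=[[1,1,-4],[0,2,1],[0,0,3]]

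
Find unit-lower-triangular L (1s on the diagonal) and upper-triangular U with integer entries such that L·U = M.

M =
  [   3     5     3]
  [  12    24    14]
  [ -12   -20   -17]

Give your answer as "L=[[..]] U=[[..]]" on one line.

L=[[1,0,0],[4,1,0],[-4,0,1]] U=[[3,5,3],[0,4,2],[0,0,-5]]

  row1 -= 4·row0 → [0,4,2]
  row2 -= -4·row0 → [0,0,-5]
  row2 -= 0·row1 → [0,0,-5]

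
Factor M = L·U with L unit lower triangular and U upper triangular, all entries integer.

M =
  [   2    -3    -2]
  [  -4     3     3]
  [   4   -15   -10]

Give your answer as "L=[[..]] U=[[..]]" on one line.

L=[[1,0,0],[-2,1,0],[2,3,1]] U=[[2,-3,-2],[0,-3,-1],[0,0,-3]]

  row1 -= -2·row0 → [0,-3,-1]
  row2 -= 2·row0 → [0,-9,-6]
  row2 -= 3·row1 → [0,0,-3]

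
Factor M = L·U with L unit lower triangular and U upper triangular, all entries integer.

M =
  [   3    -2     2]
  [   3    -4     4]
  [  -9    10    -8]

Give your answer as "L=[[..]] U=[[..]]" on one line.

  r1 -= 1·r0 → [0,-2,2]
  r2 -= -3·r0 → [0,4,-2]
  r2 -= -2·r1 → [0,0,2]

L=[[1,0,0],[1,1,0],[-3,-2,1]] U=[[3,-2,2],[0,-2,2],[0,0,2]]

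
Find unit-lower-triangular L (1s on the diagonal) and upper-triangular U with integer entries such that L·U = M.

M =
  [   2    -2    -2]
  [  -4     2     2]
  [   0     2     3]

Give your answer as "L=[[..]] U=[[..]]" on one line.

L=[[1,0,0],[-2,1,0],[0,-1,1]] U=[[2,-2,-2],[0,-2,-2],[0,0,1]]

  r1 -= -2·r0 → [0,-2,-2]
  r2 -= 0·r0 → [0,2,3]
  r2 -= -1·r1 → [0,0,1]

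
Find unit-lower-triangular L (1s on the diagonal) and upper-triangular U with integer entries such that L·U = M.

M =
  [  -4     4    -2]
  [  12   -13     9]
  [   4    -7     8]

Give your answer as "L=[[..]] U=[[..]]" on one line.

L=[[1,0,0],[-3,1,0],[-1,3,1]] U=[[-4,4,-2],[0,-1,3],[0,0,-3]]

  R1 -= -3·R0 → [0,-1,3]
  R2 -= -1·R0 → [0,-3,6]
  R2 -= 3·R1 → [0,0,-3]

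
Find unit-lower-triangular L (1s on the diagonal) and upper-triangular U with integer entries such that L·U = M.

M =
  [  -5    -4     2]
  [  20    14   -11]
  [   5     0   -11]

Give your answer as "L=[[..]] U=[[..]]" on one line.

L=[[1,0,0],[-4,1,0],[-1,2,1]] U=[[-5,-4,2],[0,-2,-3],[0,0,-3]]

  R1 -= -4·R0 → [0,-2,-3]
  R2 -= -1·R0 → [0,-4,-9]
  R2 -= 2·R1 → [0,0,-3]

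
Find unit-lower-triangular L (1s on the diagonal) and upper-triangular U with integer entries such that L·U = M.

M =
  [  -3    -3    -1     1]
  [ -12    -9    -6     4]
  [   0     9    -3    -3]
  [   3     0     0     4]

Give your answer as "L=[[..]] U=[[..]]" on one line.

  r1 -= 4·r0 → [0,3,-2,0]
  r2 -= 0·r0 → [0,9,-3,-3]
  r3 -= -1·r0 → [0,-3,-1,5]
  r2 -= 3·r1 → [0,0,3,-3]
  r3 -= -1·r1 → [0,0,-3,5]
  r3 -= -1·r2 → [0,0,0,2]

L=[[1,0,0,0],[4,1,0,0],[0,3,1,0],[-1,-1,-1,1]] U=[[-3,-3,-1,1],[0,3,-2,0],[0,0,3,-3],[0,0,0,2]]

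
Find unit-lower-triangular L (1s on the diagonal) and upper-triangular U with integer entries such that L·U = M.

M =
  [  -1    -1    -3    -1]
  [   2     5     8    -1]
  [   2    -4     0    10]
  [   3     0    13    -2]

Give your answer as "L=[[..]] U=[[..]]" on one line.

L=[[1,0,0,0],[-2,1,0,0],[-2,-2,1,0],[-3,-1,-3,1]] U=[[-1,-1,-3,-1],[0,3,2,-3],[0,0,-2,2],[0,0,0,-2]]

  r1 -= -2·r0 → [0,3,2,-3]
  r2 -= -2·r0 → [0,-6,-6,8]
  r3 -= -3·r0 → [0,-3,4,-5]
  r2 -= -2·r1 → [0,0,-2,2]
  r3 -= -1·r1 → [0,0,6,-8]
  r3 -= -3·r2 → [0,0,0,-2]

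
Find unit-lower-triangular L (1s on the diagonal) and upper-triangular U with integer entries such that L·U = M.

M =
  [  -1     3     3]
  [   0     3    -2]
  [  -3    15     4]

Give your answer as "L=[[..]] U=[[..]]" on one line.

L=[[1,0,0],[0,1,0],[3,2,1]] U=[[-1,3,3],[0,3,-2],[0,0,-1]]

  R1 -= 0·R0 → [0,3,-2]
  R2 -= 3·R0 → [0,6,-5]
  R2 -= 2·R1 → [0,0,-1]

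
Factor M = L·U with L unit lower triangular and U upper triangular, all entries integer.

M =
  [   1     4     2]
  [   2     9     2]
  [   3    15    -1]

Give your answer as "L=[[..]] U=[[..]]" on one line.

  r1 -= 2·r0 → [0,1,-2]
  r2 -= 3·r0 → [0,3,-7]
  r2 -= 3·r1 → [0,0,-1]

L=[[1,0,0],[2,1,0],[3,3,1]] U=[[1,4,2],[0,1,-2],[0,0,-1]]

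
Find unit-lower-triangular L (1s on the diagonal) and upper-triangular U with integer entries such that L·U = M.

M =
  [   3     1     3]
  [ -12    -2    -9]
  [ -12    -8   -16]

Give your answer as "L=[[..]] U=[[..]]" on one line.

  R1 -= -4·R0 → [0,2,3]
  R2 -= -4·R0 → [0,-4,-4]
  R2 -= -2·R1 → [0,0,2]

L=[[1,0,0],[-4,1,0],[-4,-2,1]] U=[[3,1,3],[0,2,3],[0,0,2]]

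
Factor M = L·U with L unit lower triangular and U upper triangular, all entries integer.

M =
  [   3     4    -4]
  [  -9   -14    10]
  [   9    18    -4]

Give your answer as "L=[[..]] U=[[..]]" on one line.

L=[[1,0,0],[-3,1,0],[3,-3,1]] U=[[3,4,-4],[0,-2,-2],[0,0,2]]

  row1 -= -3·row0 → [0,-2,-2]
  row2 -= 3·row0 → [0,6,8]
  row2 -= -3·row1 → [0,0,2]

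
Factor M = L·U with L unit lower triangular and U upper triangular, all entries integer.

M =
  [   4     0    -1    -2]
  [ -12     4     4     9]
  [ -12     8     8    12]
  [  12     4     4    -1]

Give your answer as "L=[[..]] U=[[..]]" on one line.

L=[[1,0,0,0],[-3,1,0,0],[-3,2,1,0],[3,1,2,1]] U=[[4,0,-1,-2],[0,4,1,3],[0,0,3,0],[0,0,0,2]]

  R1 -= -3·R0 → [0,4,1,3]
  R2 -= -3·R0 → [0,8,5,6]
  R3 -= 3·R0 → [0,4,7,5]
  R2 -= 2·R1 → [0,0,3,0]
  R3 -= 1·R1 → [0,0,6,2]
  R3 -= 2·R2 → [0,0,0,2]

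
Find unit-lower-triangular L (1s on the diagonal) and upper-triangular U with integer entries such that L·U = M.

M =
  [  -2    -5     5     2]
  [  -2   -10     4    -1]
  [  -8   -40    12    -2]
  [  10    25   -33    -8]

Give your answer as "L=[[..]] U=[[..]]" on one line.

  row1 -= 1·row0 → [0,-5,-1,-3]
  row2 -= 4·row0 → [0,-20,-8,-10]
  row3 -= -5·row0 → [0,0,-8,2]
  row2 -= 4·row1 → [0,0,-4,2]
  row3 -= 0·row1 → [0,0,-8,2]
  row3 -= 2·row2 → [0,0,0,-2]

L=[[1,0,0,0],[1,1,0,0],[4,4,1,0],[-5,0,2,1]] U=[[-2,-5,5,2],[0,-5,-1,-3],[0,0,-4,2],[0,0,0,-2]]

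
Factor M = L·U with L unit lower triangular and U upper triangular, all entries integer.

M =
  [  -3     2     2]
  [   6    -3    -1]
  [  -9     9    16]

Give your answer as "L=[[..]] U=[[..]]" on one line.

  r1 -= -2·r0 → [0,1,3]
  r2 -= 3·r0 → [0,3,10]
  r2 -= 3·r1 → [0,0,1]

L=[[1,0,0],[-2,1,0],[3,3,1]] U=[[-3,2,2],[0,1,3],[0,0,1]]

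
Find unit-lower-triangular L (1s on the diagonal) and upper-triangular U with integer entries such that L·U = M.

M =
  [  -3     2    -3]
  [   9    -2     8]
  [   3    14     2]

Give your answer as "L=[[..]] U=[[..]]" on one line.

L=[[1,0,0],[-3,1,0],[-1,4,1]] U=[[-3,2,-3],[0,4,-1],[0,0,3]]

  r1 -= -3·r0 → [0,4,-1]
  r2 -= -1·r0 → [0,16,-1]
  r2 -= 4·r1 → [0,0,3]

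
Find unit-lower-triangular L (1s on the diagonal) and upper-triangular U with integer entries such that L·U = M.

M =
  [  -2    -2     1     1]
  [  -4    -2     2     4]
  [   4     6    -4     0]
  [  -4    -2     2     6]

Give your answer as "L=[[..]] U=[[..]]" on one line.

L=[[1,0,0,0],[2,1,0,0],[-2,1,1,0],[2,1,0,1]] U=[[-2,-2,1,1],[0,2,0,2],[0,0,-2,0],[0,0,0,2]]

  row1 -= 2·row0 → [0,2,0,2]
  row2 -= -2·row0 → [0,2,-2,2]
  row3 -= 2·row0 → [0,2,0,4]
  row2 -= 1·row1 → [0,0,-2,0]
  row3 -= 1·row1 → [0,0,0,2]
  row3 -= 0·row2 → [0,0,0,2]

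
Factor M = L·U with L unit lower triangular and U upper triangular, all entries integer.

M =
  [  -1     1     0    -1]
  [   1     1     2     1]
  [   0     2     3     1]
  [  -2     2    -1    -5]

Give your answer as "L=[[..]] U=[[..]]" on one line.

L=[[1,0,0,0],[-1,1,0,0],[0,1,1,0],[2,0,-1,1]] U=[[-1,1,0,-1],[0,2,2,0],[0,0,1,1],[0,0,0,-2]]

  row1 -= -1·row0 → [0,2,2,0]
  row2 -= 0·row0 → [0,2,3,1]
  row3 -= 2·row0 → [0,0,-1,-3]
  row2 -= 1·row1 → [0,0,1,1]
  row3 -= 0·row1 → [0,0,-1,-3]
  row3 -= -1·row2 → [0,0,0,-2]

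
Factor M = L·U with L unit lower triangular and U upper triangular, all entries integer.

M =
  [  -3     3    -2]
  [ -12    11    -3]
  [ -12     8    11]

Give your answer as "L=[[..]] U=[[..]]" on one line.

  R1 -= 4·R0 → [0,-1,5]
  R2 -= 4·R0 → [0,-4,19]
  R2 -= 4·R1 → [0,0,-1]

L=[[1,0,0],[4,1,0],[4,4,1]] U=[[-3,3,-2],[0,-1,5],[0,0,-1]]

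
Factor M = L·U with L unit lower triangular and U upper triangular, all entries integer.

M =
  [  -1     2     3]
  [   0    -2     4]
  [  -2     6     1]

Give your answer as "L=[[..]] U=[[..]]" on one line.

  row1 -= 0·row0 → [0,-2,4]
  row2 -= 2·row0 → [0,2,-5]
  row2 -= -1·row1 → [0,0,-1]

L=[[1,0,0],[0,1,0],[2,-1,1]] U=[[-1,2,3],[0,-2,4],[0,0,-1]]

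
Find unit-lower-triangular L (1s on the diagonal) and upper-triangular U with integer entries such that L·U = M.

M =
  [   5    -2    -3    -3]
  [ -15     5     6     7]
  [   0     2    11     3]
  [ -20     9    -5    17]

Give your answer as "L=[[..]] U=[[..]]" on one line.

  r1 -= -3·r0 → [0,-1,-3,-2]
  r2 -= 0·r0 → [0,2,11,3]
  r3 -= -4·r0 → [0,1,-17,5]
  r2 -= -2·r1 → [0,0,5,-1]
  r3 -= -1·r1 → [0,0,-20,3]
  r3 -= -4·r2 → [0,0,0,-1]

L=[[1,0,0,0],[-3,1,0,0],[0,-2,1,0],[-4,-1,-4,1]] U=[[5,-2,-3,-3],[0,-1,-3,-2],[0,0,5,-1],[0,0,0,-1]]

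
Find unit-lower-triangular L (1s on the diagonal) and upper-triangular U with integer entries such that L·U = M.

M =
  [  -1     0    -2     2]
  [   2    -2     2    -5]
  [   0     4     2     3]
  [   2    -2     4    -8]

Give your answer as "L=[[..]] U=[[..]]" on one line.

  row1 -= -2·row0 → [0,-2,-2,-1]
  row2 -= 0·row0 → [0,4,2,3]
  row3 -= -2·row0 → [0,-2,0,-4]
  row2 -= -2·row1 → [0,0,-2,1]
  row3 -= 1·row1 → [0,0,2,-3]
  row3 -= -1·row2 → [0,0,0,-2]

L=[[1,0,0,0],[-2,1,0,0],[0,-2,1,0],[-2,1,-1,1]] U=[[-1,0,-2,2],[0,-2,-2,-1],[0,0,-2,1],[0,0,0,-2]]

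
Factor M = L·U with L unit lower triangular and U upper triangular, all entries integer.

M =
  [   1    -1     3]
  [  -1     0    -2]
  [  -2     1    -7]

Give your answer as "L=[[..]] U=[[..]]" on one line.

  r1 -= -1·r0 → [0,-1,1]
  r2 -= -2·r0 → [0,-1,-1]
  r2 -= 1·r1 → [0,0,-2]

L=[[1,0,0],[-1,1,0],[-2,1,1]] U=[[1,-1,3],[0,-1,1],[0,0,-2]]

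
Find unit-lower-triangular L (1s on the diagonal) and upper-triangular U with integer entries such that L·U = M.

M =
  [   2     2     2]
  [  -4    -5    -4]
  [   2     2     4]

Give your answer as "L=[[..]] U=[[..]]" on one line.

  R1 -= -2·R0 → [0,-1,0]
  R2 -= 1·R0 → [0,0,2]
  R2 -= 0·R1 → [0,0,2]

L=[[1,0,0],[-2,1,0],[1,0,1]] U=[[2,2,2],[0,-1,0],[0,0,2]]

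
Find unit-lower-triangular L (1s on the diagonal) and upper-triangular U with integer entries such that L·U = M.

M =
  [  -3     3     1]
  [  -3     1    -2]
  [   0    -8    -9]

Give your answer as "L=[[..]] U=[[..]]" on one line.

  R1 -= 1·R0 → [0,-2,-3]
  R2 -= 0·R0 → [0,-8,-9]
  R2 -= 4·R1 → [0,0,3]

L=[[1,0,0],[1,1,0],[0,4,1]] U=[[-3,3,1],[0,-2,-3],[0,0,3]]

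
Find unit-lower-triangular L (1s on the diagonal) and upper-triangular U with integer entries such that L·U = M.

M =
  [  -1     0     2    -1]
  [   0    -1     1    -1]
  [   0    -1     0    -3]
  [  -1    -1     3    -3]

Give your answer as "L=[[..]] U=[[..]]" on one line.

L=[[1,0,0,0],[0,1,0,0],[0,1,1,0],[1,1,0,1]] U=[[-1,0,2,-1],[0,-1,1,-1],[0,0,-1,-2],[0,0,0,-1]]

  R1 -= 0·R0 → [0,-1,1,-1]
  R2 -= 0·R0 → [0,-1,0,-3]
  R3 -= 1·R0 → [0,-1,1,-2]
  R2 -= 1·R1 → [0,0,-1,-2]
  R3 -= 1·R1 → [0,0,0,-1]
  R3 -= 0·R2 → [0,0,0,-1]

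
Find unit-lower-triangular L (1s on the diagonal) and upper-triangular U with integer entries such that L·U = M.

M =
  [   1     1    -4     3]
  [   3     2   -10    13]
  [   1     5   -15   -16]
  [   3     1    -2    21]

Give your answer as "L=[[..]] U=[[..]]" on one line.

L=[[1,0,0,0],[3,1,0,0],[1,-4,1,0],[3,2,-2,1]] U=[[1,1,-4,3],[0,-1,2,4],[0,0,-3,-3],[0,0,0,-2]]

  R1 -= 3·R0 → [0,-1,2,4]
  R2 -= 1·R0 → [0,4,-11,-19]
  R3 -= 3·R0 → [0,-2,10,12]
  R2 -= -4·R1 → [0,0,-3,-3]
  R3 -= 2·R1 → [0,0,6,4]
  R3 -= -2·R2 → [0,0,0,-2]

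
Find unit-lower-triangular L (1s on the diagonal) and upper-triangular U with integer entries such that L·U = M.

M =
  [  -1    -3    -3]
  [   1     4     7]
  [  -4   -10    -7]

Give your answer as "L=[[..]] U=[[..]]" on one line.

  r1 -= -1·r0 → [0,1,4]
  r2 -= 4·r0 → [0,2,5]
  r2 -= 2·r1 → [0,0,-3]

L=[[1,0,0],[-1,1,0],[4,2,1]] U=[[-1,-3,-3],[0,1,4],[0,0,-3]]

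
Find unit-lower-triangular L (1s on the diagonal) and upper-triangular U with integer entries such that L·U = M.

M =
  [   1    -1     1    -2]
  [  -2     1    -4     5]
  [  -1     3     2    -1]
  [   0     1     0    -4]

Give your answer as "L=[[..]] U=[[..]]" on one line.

L=[[1,0,0,0],[-2,1,0,0],[-1,-2,1,0],[0,-1,2,1]] U=[[1,-1,1,-2],[0,-1,-2,1],[0,0,-1,-1],[0,0,0,-1]]

  R1 -= -2·R0 → [0,-1,-2,1]
  R2 -= -1·R0 → [0,2,3,-3]
  R3 -= 0·R0 → [0,1,0,-4]
  R2 -= -2·R1 → [0,0,-1,-1]
  R3 -= -1·R1 → [0,0,-2,-3]
  R3 -= 2·R2 → [0,0,0,-1]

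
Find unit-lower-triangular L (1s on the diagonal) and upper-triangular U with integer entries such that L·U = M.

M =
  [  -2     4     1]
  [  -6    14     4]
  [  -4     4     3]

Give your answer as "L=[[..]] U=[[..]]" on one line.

L=[[1,0,0],[3,1,0],[2,-2,1]] U=[[-2,4,1],[0,2,1],[0,0,3]]

  r1 -= 3·r0 → [0,2,1]
  r2 -= 2·r0 → [0,-4,1]
  r2 -= -2·r1 → [0,0,3]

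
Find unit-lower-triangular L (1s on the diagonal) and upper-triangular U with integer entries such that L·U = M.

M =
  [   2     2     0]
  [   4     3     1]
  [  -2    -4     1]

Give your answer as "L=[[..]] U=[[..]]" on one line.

  row1 -= 2·row0 → [0,-1,1]
  row2 -= -1·row0 → [0,-2,1]
  row2 -= 2·row1 → [0,0,-1]

L=[[1,0,0],[2,1,0],[-1,2,1]] U=[[2,2,0],[0,-1,1],[0,0,-1]]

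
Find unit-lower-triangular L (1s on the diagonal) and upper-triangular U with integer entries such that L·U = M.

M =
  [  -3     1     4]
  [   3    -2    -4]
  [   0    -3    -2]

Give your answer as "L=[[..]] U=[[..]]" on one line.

  row1 -= -1·row0 → [0,-1,0]
  row2 -= 0·row0 → [0,-3,-2]
  row2 -= 3·row1 → [0,0,-2]

L=[[1,0,0],[-1,1,0],[0,3,1]] U=[[-3,1,4],[0,-1,0],[0,0,-2]]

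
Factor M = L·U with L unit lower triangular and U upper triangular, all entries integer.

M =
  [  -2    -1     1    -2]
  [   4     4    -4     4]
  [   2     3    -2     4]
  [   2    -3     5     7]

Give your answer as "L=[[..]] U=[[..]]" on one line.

L=[[1,0,0,0],[-2,1,0,0],[-1,1,1,0],[-1,-2,2,1]] U=[[-2,-1,1,-2],[0,2,-2,0],[0,0,1,2],[0,0,0,1]]

  row1 -= -2·row0 → [0,2,-2,0]
  row2 -= -1·row0 → [0,2,-1,2]
  row3 -= -1·row0 → [0,-4,6,5]
  row2 -= 1·row1 → [0,0,1,2]
  row3 -= -2·row1 → [0,0,2,5]
  row3 -= 2·row2 → [0,0,0,1]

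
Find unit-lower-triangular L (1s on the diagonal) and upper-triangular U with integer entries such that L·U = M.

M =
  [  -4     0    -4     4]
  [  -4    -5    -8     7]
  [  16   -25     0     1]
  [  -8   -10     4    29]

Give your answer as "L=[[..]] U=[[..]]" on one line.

  row1 -= 1·row0 → [0,-5,-4,3]
  row2 -= -4·row0 → [0,-25,-16,17]
  row3 -= 2·row0 → [0,-10,12,21]
  row2 -= 5·row1 → [0,0,4,2]
  row3 -= 2·row1 → [0,0,20,15]
  row3 -= 5·row2 → [0,0,0,5]

L=[[1,0,0,0],[1,1,0,0],[-4,5,1,0],[2,2,5,1]] U=[[-4,0,-4,4],[0,-5,-4,3],[0,0,4,2],[0,0,0,5]]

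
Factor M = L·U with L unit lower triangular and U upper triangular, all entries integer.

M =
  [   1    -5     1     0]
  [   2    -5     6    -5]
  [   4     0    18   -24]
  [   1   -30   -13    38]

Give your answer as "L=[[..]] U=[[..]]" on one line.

  row1 -= 2·row0 → [0,5,4,-5]
  row2 -= 4·row0 → [0,20,14,-24]
  row3 -= 1·row0 → [0,-25,-14,38]
  row2 -= 4·row1 → [0,0,-2,-4]
  row3 -= -5·row1 → [0,0,6,13]
  row3 -= -3·row2 → [0,0,0,1]

L=[[1,0,0,0],[2,1,0,0],[4,4,1,0],[1,-5,-3,1]] U=[[1,-5,1,0],[0,5,4,-5],[0,0,-2,-4],[0,0,0,1]]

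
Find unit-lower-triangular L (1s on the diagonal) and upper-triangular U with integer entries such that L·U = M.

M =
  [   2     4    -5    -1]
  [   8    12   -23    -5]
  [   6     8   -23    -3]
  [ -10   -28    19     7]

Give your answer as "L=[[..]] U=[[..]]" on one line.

  row1 -= 4·row0 → [0,-4,-3,-1]
  row2 -= 3·row0 → [0,-4,-8,0]
  row3 -= -5·row0 → [0,-8,-6,2]
  row2 -= 1·row1 → [0,0,-5,1]
  row3 -= 2·row1 → [0,0,0,4]
  row3 -= 0·row2 → [0,0,0,4]

L=[[1,0,0,0],[4,1,0,0],[3,1,1,0],[-5,2,0,1]] U=[[2,4,-5,-1],[0,-4,-3,-1],[0,0,-5,1],[0,0,0,4]]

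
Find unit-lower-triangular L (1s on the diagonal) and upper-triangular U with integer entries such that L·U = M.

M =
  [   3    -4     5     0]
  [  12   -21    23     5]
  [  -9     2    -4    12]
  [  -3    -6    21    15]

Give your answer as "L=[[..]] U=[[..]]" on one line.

  r1 -= 4·r0 → [0,-5,3,5]
  r2 -= -3·r0 → [0,-10,11,12]
  r3 -= -1·r0 → [0,-10,26,15]
  r2 -= 2·r1 → [0,0,5,2]
  r3 -= 2·r1 → [0,0,20,5]
  r3 -= 4·r2 → [0,0,0,-3]

L=[[1,0,0,0],[4,1,0,0],[-3,2,1,0],[-1,2,4,1]] U=[[3,-4,5,0],[0,-5,3,5],[0,0,5,2],[0,0,0,-3]]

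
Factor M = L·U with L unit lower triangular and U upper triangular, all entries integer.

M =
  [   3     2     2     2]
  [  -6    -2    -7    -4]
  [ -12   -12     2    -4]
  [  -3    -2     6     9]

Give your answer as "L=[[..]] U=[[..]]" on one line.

L=[[1,0,0,0],[-2,1,0,0],[-4,-2,1,0],[-1,0,2,1]] U=[[3,2,2,2],[0,2,-3,0],[0,0,4,4],[0,0,0,3]]

  row1 -= -2·row0 → [0,2,-3,0]
  row2 -= -4·row0 → [0,-4,10,4]
  row3 -= -1·row0 → [0,0,8,11]
  row2 -= -2·row1 → [0,0,4,4]
  row3 -= 0·row1 → [0,0,8,11]
  row3 -= 2·row2 → [0,0,0,3]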